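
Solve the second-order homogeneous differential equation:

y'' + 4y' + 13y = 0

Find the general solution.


Characteristic equation: r² + 4r + 13 = 0.
Discriminant is negative; roots r = -2 ± 3i (complex conjugate pair).
General solution uses e^(α x)(C₁ cos(β x) + C₂ sin(β x)): y = e^(-2x)(C₁cos(3x) + C₂sin(3x)).


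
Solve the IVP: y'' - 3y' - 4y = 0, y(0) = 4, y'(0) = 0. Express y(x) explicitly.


Characteristic roots of r² - 3r - 4 = 0 are 4, -1.
General solution y = c₁ e^(4x) + c₂ e^(-x).
Apply y(0) = 4: c₁ + c₂ = 4. Apply y'(0) = 0: 4 c₁ - 1 c₂ = 0.
Solve: c₁ = 4/5, c₂ = 16/5.
Particular solution: y = (4/5)e^(4x) + (16/5)e^(-x).


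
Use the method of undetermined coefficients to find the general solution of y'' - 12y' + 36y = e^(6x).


Characteristic polynomial (r - 6)² = 0; repeated root r = 6.
y_h = (C₁ + C₂x)e^(6x). Forcing matches the repeated root (resonance), so try y_p = Ax² e^(6x).
Substitute and solve for A: 2A = 1, so A = 1/2.
General solution: y = (C₁ + C₂x + (1/2)x²)e^(6x).


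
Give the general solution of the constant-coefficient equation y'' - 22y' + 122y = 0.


Characteristic equation: r² - 22r + 122 = 0.
Discriminant is negative; roots r = 11 ± 1i (complex conjugate pair).
General solution uses e^(α x)(C₁ cos(β x) + C₂ sin(β x)): y = e^(11x)(C₁cos(x) + C₂sin(x)).


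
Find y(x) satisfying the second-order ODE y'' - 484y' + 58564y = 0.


Characteristic equation: r² - 484r + 58564 = 0, i.e. (r - 242)² = 0.
Repeated root r = 242; include an x factor for the second linearly independent solution.
General solution: y = (C₁ + C₂x)e^(242x).


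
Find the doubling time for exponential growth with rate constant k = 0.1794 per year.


Exponential growth: P(t) = P₀ e^(0.1794t). Set P(t)/P₀ = 2: e^(0.1794t) = 2.
Solve: t = ln(2)/0.1794 ≈ 3.86 years.


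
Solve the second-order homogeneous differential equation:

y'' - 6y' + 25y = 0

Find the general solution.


Characteristic equation: r² - 6r + 25 = 0.
Discriminant is negative; roots r = 3 ± 4i (complex conjugate pair).
General solution uses e^(α x)(C₁ cos(β x) + C₂ sin(β x)): y = e^(3x)(C₁cos(4x) + C₂sin(4x)).


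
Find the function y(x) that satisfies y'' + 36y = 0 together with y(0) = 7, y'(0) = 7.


Characteristic roots of r² + 36 = 0 are ±6i, so y = C₁cos(6x) + C₂sin(6x).
Apply y(0) = 7: C₁ = 7. Differentiate and apply y'(0) = 7: 6·C₂ = 7, so C₂ = 7/6.
Particular solution: y = 7cos(6x) + (7/6)sin(6x).


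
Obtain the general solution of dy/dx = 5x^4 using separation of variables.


Integrate both sides with respect to x: y = ∫ 5x^4 dx = x^5 + C.


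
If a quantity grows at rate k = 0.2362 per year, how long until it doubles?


Exponential growth: P(t) = P₀ e^(0.2362t). Set P(t)/P₀ = 2: e^(0.2362t) = 2.
Solve: t = ln(2)/0.2362 ≈ 2.93 years.


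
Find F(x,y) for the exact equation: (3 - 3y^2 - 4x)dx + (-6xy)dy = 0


Check exactness: ∂M/∂y = -6y and ∂N/∂x = -6y; equal, so the equation is exact.
Integrate M with respect to x (treating y as constant): ∫M dx = 3x - 3xy^2 - 2x^2 + h(y).
Differentiate w.r.t. y and set equal to N: all terms match, so h'(y) = 0 and h is a constant absorbed into C.
General solution: 3x - 3xy^2 - 2x^2 = C.


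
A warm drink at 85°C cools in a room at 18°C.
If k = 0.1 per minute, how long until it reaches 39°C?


From T(t) = T_a + (T₀ - T_a)e^(-kt), set T(t) = 39:
(39 - 18) / (85 - 18) = e^(-0.1t), so t = -ln(0.313)/0.1 ≈ 11.6 minutes.


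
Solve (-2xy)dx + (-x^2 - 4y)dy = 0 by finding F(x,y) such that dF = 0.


Check exactness: ∂M/∂y = -2x and ∂N/∂x = -2x; equal, so the equation is exact.
Integrate M with respect to x (treating y as constant): ∫M dx = -x^2y + h(y).
Differentiate w.r.t. y and set equal to N: the x-dependent terms already match, leaving h'(y) = -4y. Integrate: h(y) = -2y^2.
So F(x,y) = -x^2y - 2y^2.
General solution: -x^2y - 2y^2 = C.


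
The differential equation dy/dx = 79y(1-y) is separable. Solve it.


Separate: dy/[y(1-y)] = 79 dx.
Partial fractions: 1/[y(1-y)] = 1/y + 1/(1-y).
Integrate: ln|y/(1-y)| = 79x + C₀.
Solve for y: y = 1/(1 + Ce^(-79x)).


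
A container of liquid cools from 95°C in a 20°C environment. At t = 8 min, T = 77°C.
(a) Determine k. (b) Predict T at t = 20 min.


Newton's law: T(t) = T_a + (T₀ - T_a)e^(-kt).
(a) Use T(8) = 77: (77 - 20)/(95 - 20) = e^(-k·8), so k = -ln(0.760)/8 ≈ 0.0343.
(b) Apply k to t = 20: T(20) = 20 + (75)e^(-0.686) ≈ 57.8°C.


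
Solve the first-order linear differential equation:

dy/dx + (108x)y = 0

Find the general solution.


P(x) = 108x ⇒ μ = e^(54x²).
Q(x) = 0 so μ y is constant: y = Ce^(-54x²).


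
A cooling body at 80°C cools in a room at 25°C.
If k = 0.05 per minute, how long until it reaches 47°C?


From T(t) = T_a + (T₀ - T_a)e^(-kt), set T(t) = 47:
(47 - 25) / (80 - 25) = e^(-0.05t), so t = -ln(0.400)/0.05 ≈ 18.3 minutes.


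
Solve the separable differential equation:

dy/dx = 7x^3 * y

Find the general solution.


Separate variables: dy/y = 7x^3 dx.
Integrate: ln|y| = (7/4)x^4 + C₀.
Exponentiate: y = Ce^((7/4)x^4).


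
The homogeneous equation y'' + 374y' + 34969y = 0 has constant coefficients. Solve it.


Characteristic equation: r² + 374r + 34969 = 0, i.e. (r + 187)² = 0.
Repeated root r = -187; include an x factor for the second linearly independent solution.
General solution: y = (C₁ + C₂x)e^(-187x).


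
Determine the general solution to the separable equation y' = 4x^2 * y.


Separate variables: dy/y = 4x^2 dx.
Integrate: ln|y| = (4/3)x^3 + C₀.
Exponentiate: y = Ce^((4/3)x^3).


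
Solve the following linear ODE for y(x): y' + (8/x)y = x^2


P(x) = 8/x ⇒ μ = x^8.
(x^8 y)' = x^8·x^2 = x^10.
Integrate: x^8 y = x^11/(11) + C.
Solve for y: y = (1/11)x^3 + C/x^8.


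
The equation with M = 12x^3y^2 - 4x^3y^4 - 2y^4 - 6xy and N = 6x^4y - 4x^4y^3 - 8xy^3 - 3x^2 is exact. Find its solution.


Check exactness: ∂M/∂y = 24x^3y - 16x^3y^3 - 8y^3 - 6x and ∂N/∂x = 24x^3y - 16x^3y^3 - 8y^3 - 6x; equal, so the equation is exact.
Integrate M with respect to x (treating y as constant): ∫M dx = 3x^4y^2 - x^4y^4 - 2xy^4 - 3x^2y + h(y).
Differentiate w.r.t. y and set equal to N: all terms match, so h'(y) = 0 and h is a constant absorbed into C.
General solution: 3x^4y^2 - x^4y^4 - 2xy^4 - 3x^2y = C.


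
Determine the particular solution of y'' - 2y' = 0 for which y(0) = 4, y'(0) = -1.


Characteristic roots of r² - 2r = 0 are 0, 2.
General solution y = c₁ + c₂ e^(2x).
Apply y(0) = 4: c₁ + c₂ = 4. Apply y'(0) = -1: 0 c₁ + 2 c₂ = -1.
Solve: c₁ = 9/2, c₂ = -1/2.
Particular solution: y = 9/2 - (1/2)e^(2x).


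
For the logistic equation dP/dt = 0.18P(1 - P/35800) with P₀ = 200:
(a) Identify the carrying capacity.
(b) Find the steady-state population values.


Logistic ODE dP/dt = 0.18P(1 - P/35800) has equilibria where dP/dt = 0, i.e. P = 0 or P = 35800.
The coefficient (1 - P/K) = 0 when P = K, identifying K = 35800 as the carrying capacity.
(a) K = 35800; (b) equilibria P = 0 and P = 35800.


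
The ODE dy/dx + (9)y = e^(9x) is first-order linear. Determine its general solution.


P(x) = 9 ⇒ μ = e^(9x).
(μ y)' = e^(18x) ⇒ μ y = (1/18)e^(18x) + C.
Divide by μ: y = (1/18)e^(9x) + Ce^(-9x).


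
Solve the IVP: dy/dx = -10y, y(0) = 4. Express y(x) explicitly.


General solution of y' = -10y is y = Ce^(-10x).
Apply y(0) = 4: C = 4.
Particular solution: y = 4e^(-10x).


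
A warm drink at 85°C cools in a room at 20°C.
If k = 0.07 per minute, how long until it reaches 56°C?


From T(t) = T_a + (T₀ - T_a)e^(-kt), set T(t) = 56:
(56 - 20) / (85 - 20) = e^(-0.07t), so t = -ln(0.554)/0.07 ≈ 8.4 minutes.


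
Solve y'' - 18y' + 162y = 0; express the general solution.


Characteristic equation: r² - 18r + 162 = 0.
Discriminant is negative; roots r = 9 ± 9i (complex conjugate pair).
General solution uses e^(α x)(C₁ cos(β x) + C₂ sin(β x)): y = e^(9x)(C₁cos(9x) + C₂sin(9x)).


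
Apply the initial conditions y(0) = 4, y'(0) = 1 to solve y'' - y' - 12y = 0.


Characteristic roots of r² - r - 12 = 0 are -3, 4.
General solution y = c₁ e^(-3x) + c₂ e^(4x).
Apply y(0) = 4: c₁ + c₂ = 4. Apply y'(0) = 1: -3 c₁ + 4 c₂ = 1.
Solve: c₁ = 15/7, c₂ = 13/7.
Particular solution: y = (15/7)e^(-3x) + (13/7)e^(4x).


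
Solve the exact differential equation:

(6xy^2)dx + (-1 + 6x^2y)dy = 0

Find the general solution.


Check exactness: ∂M/∂y = 12xy and ∂N/∂x = 12xy; equal, so the equation is exact.
Integrate M with respect to x (treating y as constant): ∫M dx = 3x^2y^2 + h(y).
Differentiate w.r.t. y and set equal to N: the x-dependent terms already match, leaving h'(y) = -1. Integrate: h(y) = -y.
So F(x,y) = -y + 3x^2y^2.
General solution: -y + 3x^2y^2 = C.


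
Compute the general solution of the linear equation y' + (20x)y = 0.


P(x) = 20x ⇒ μ = e^(10x²).
Q(x) = 0 so μ y is constant: y = Ce^(-10x²).


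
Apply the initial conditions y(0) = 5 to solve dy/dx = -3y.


General solution of y' = -3y is y = Ce^(-3x).
Apply y(0) = 5: C = 5.
Particular solution: y = 5e^(-3x).


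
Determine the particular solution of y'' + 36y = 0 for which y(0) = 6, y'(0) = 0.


Characteristic roots of r² + 36 = 0 are ±6i, so y = C₁cos(6x) + C₂sin(6x).
Apply y(0) = 6: C₁ = 6. Differentiate and apply y'(0) = 0: 6·C₂ = 0, so C₂ = 0.
Particular solution: y = 6cos(6x).


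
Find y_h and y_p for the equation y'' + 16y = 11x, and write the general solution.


Homogeneous: r² + 16 = 0 ⇒ r = ±4i, y_h = C₁cos(4x) + C₂sin(4x).
Polynomial forcing; try y_p = Ax + B. Then y_p'' + 16 y_p = 16(Ax + B) = 11x, so B = 0 and A = 11/16.
General solution: y = C₁cos(4x) + C₂sin(4x) + (11/16)x.


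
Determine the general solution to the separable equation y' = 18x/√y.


Separate: √y dy = 18x dx.
Integrate: (2/3)y^(3/2) = 9x² + C.


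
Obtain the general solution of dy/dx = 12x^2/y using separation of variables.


Separate variables: y dy = 12x^2 dx.
Integrate both sides: y²/2 = 4x^3 + C₀.
Multiply by 2: y² = 8x^3 + C.


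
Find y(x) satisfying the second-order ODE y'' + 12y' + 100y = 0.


Characteristic equation: r² + 12r + 100 = 0.
Discriminant is negative; roots r = -6 ± 8i (complex conjugate pair).
General solution uses e^(α x)(C₁ cos(β x) + C₂ sin(β x)): y = e^(-6x)(C₁cos(8x) + C₂sin(8x)).


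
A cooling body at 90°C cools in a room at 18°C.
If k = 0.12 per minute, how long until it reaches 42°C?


From T(t) = T_a + (T₀ - T_a)e^(-kt), set T(t) = 42:
(42 - 18) / (90 - 18) = e^(-0.12t), so t = -ln(0.333)/0.12 ≈ 9.2 minutes.


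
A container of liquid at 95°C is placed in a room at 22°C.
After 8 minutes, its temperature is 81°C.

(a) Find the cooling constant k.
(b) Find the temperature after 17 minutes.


Newton's law: T(t) = T_a + (T₀ - T_a)e^(-kt).
(a) Use T(8) = 81: (81 - 22)/(95 - 22) = e^(-k·8), so k = -ln(0.808)/8 ≈ 0.0266.
(b) Apply k to t = 17: T(17) = 22 + (73)e^(-0.452) ≈ 68.4°C.


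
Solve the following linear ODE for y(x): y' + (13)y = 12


P(x) = 13, Q(x) = 12; integrating factor μ = e^(13x).
(μ y)' = 12e^(13x) ⇒ μ y = (12/13)e^(13x) + C.
Divide by μ: y = 12/13 + Ce^(-13x).


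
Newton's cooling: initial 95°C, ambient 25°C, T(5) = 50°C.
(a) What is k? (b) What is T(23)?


Newton's law: T(t) = T_a + (T₀ - T_a)e^(-kt).
(a) Use T(5) = 50: (50 - 25)/(95 - 25) = e^(-k·5), so k = -ln(0.357)/5 ≈ 0.2059.
(b) Apply k to t = 23: T(23) = 25 + (70)e^(-4.736) ≈ 25.6°C.


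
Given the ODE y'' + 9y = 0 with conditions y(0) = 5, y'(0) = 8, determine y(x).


Characteristic roots of r² + 9 = 0 are ±3i, so y = C₁cos(3x) + C₂sin(3x).
Apply y(0) = 5: C₁ = 5. Differentiate and apply y'(0) = 8: 3·C₂ = 8, so C₂ = 8/3.
Particular solution: y = 5cos(3x) + (8/3)sin(3x).


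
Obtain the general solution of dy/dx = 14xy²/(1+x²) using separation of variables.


Separate: dy/y² = 14x/(1+x²) dx.
Integrate LHS: ∫ dy/y² = -1/y.
Integrate RHS via u = 1+x²: 7ln(1+x²) + C.
Result: -1/y = 7ln(1+x²) + C.


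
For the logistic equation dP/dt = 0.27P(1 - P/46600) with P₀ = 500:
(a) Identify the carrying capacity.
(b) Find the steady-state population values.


Logistic ODE dP/dt = 0.27P(1 - P/46600) has equilibria where dP/dt = 0, i.e. P = 0 or P = 46600.
The coefficient (1 - P/K) = 0 when P = K, identifying K = 46600 as the carrying capacity.
(a) K = 46600; (b) equilibria P = 0 and P = 46600.


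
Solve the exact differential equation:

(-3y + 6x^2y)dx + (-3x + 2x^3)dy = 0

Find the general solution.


Check exactness: ∂M/∂y = -3 + 6x^2 and ∂N/∂x = -3 + 6x^2; equal, so the equation is exact.
Integrate M with respect to x (treating y as constant): ∫M dx = -3xy + 2x^3y + h(y).
Differentiate w.r.t. y and set equal to N: all terms match, so h'(y) = 0 and h is a constant absorbed into C.
General solution: -3xy + 2x^3y = C.


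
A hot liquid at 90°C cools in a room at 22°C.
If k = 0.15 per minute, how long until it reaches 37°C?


From T(t) = T_a + (T₀ - T_a)e^(-kt), set T(t) = 37:
(37 - 22) / (90 - 22) = e^(-0.15t), so t = -ln(0.221)/0.15 ≈ 10.1 minutes.


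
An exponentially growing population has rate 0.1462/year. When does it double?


Exponential growth: P(t) = P₀ e^(0.1462t). Set P(t)/P₀ = 2: e^(0.1462t) = 2.
Solve: t = ln(2)/0.1462 ≈ 4.74 years.


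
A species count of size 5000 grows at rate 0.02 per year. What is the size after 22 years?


The ODE dP/dt = 0.02P has solution P(t) = P(0)e^(0.02t).
Substitute P(0) = 5000 and t = 22: P(22) = 5000 e^(0.44) ≈ 7764.


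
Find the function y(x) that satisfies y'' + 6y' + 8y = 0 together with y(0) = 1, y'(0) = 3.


Characteristic roots of r² + 6r + 8 = 0 are -4, -2.
General solution y = c₁ e^(-4x) + c₂ e^(-2x).
Apply y(0) = 1: c₁ + c₂ = 1. Apply y'(0) = 3: -4 c₁ - 2 c₂ = 3.
Solve: c₁ = -5/2, c₂ = 7/2.
Particular solution: y = -(5/2)e^(-4x) + (7/2)e^(-2x).


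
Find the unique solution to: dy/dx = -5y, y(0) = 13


General solution of y' = -5y is y = Ce^(-5x).
Apply y(0) = 13: C = 13.
Particular solution: y = 13e^(-5x).


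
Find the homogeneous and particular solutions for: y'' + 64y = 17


Homogeneous part: r² + 64 = 0 ⇒ r = ±8i, so y_h = C₁cos(8x) + C₂sin(8x).
Try constant y_p = A; plug in: 64A = 17 ⇒ A = 17/64.
General solution: y = C₁cos(8x) + C₂sin(8x) + 17/64.


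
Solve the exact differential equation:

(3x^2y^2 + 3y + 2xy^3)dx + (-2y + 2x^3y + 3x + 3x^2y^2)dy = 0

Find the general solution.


Check exactness: ∂M/∂y = 6x^2y + 3 + 6xy^2 and ∂N/∂x = 6x^2y + 3 + 6xy^2; equal, so the equation is exact.
Integrate M with respect to x (treating y as constant): ∫M dx = x^3y^2 + 3xy + x^2y^3 + h(y).
Differentiate w.r.t. y and set equal to N: the x-dependent terms already match, leaving h'(y) = -2y. Integrate: h(y) = -y^2.
So F(x,y) = -y^2 + x^3y^2 + 3xy + x^2y^3.
General solution: -y^2 + x^3y^2 + 3xy + x^2y^3 = C.


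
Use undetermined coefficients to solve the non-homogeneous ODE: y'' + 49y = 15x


Homogeneous: r² + 49 = 0 ⇒ r = ±7i, y_h = C₁cos(7x) + C₂sin(7x).
Polynomial forcing; try y_p = Ax + B. Then y_p'' + 49 y_p = 49(Ax + B) = 15x, so B = 0 and A = 15/49.
General solution: y = C₁cos(7x) + C₂sin(7x) + (15/49)x.


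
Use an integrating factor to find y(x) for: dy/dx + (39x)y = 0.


P(x) = 39x ⇒ μ = e^((39/2)x²).
Q(x) = 0 so μ y is constant: y = Ce^(-(39/2)x²).


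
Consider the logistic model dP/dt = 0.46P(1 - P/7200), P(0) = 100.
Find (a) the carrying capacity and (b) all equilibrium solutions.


Logistic ODE dP/dt = 0.46P(1 - P/7200) has equilibria where dP/dt = 0, i.e. P = 0 or P = 7200.
The coefficient (1 - P/K) = 0 when P = K, identifying K = 7200 as the carrying capacity.
(a) K = 7200; (b) equilibria P = 0 and P = 7200.


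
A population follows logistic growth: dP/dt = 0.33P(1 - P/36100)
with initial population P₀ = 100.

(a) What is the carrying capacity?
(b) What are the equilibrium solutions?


Logistic ODE dP/dt = 0.33P(1 - P/36100) has equilibria where dP/dt = 0, i.e. P = 0 or P = 36100.
The coefficient (1 - P/K) = 0 when P = K, identifying K = 36100 as the carrying capacity.
(a) K = 36100; (b) equilibria P = 0 and P = 36100.


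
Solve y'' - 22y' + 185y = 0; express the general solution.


Characteristic equation: r² - 22r + 185 = 0.
Discriminant is negative; roots r = 11 ± 8i (complex conjugate pair).
General solution uses e^(α x)(C₁ cos(β x) + C₂ sin(β x)): y = e^(11x)(C₁cos(8x) + C₂sin(8x)).


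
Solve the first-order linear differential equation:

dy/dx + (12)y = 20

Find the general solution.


P(x) = 12, Q(x) = 20; integrating factor μ = e^(12x).
(μ y)' = 20e^(12x) ⇒ μ y = (5/3)e^(12x) + C.
Divide by μ: y = 5/3 + Ce^(-12x).


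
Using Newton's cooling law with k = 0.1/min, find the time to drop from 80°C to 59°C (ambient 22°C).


From T(t) = T_a + (T₀ - T_a)e^(-kt), set T(t) = 59:
(59 - 22) / (80 - 22) = e^(-0.1t), so t = -ln(0.638)/0.1 ≈ 4.5 minutes.


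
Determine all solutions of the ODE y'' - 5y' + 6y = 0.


Characteristic equation: r² - 5r + 6 = 0.
Factor: (r - 2)(r - 3) = 0 ⇒ r = 2, 3 (distinct real).
General solution: y = C₁e^(2x) + C₂e^(3x).


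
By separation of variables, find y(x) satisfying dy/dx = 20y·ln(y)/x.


Separate: dy/[y ln(y)] = 20 dx/x.
Substitute u = ln(y): du/u = 20 dx/x.
Integrate: ln|ln(y)| = 20ln|x| + C₀, hence ln(y) = C·x^20.


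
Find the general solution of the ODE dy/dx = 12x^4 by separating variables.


Integrate both sides with respect to x: y = ∫ 12x^4 dx = (12/5)x^5 + C.


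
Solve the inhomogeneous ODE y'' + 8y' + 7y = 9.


Characteristic roots of r² + 8r + 7 = 0 are -1, -7.
y_h = C₁e^(-x) + C₂e^(-7x).
Constant forcing; try y_p = A. Then 7A = 9 ⇒ A = 9/7.
General solution: y = C₁e^(-x) + C₂e^(-7x) + 9/7.


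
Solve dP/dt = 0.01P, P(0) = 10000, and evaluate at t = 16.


The ODE dP/dt = 0.01P has solution P(t) = P(0)e^(0.01t).
Substitute P(0) = 10000 and t = 16: P(16) = 10000 e^(0.16) ≈ 11735.


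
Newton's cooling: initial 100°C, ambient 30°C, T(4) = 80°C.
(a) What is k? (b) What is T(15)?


Newton's law: T(t) = T_a + (T₀ - T_a)e^(-kt).
(a) Use T(4) = 80: (80 - 30)/(100 - 30) = e^(-k·4), so k = -ln(0.714)/4 ≈ 0.0841.
(b) Apply k to t = 15: T(15) = 30 + (70)e^(-1.262) ≈ 49.8°C.


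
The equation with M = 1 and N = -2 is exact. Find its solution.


Check exactness: ∂M/∂y = 0 and ∂N/∂x = 0; equal, so the equation is exact.
Integrate M with respect to x (treating y as constant): ∫M dx = x + h(y).
Differentiate w.r.t. y and set equal to N: the x-dependent terms already match, leaving h'(y) = -2. Integrate: h(y) = -2y.
So F(x,y) = x - 2y.
General solution: x - 2y = C.


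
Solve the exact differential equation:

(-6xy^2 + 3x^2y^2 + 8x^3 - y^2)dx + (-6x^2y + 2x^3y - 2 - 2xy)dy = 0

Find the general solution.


Check exactness: ∂M/∂y = -12xy + 6x^2y - 2y and ∂N/∂x = -12xy + 6x^2y - 2y; equal, so the equation is exact.
Integrate M with respect to x (treating y as constant): ∫M dx = -3x^2y^2 + x^3y^2 + 2x^4 - xy^2 + h(y).
Differentiate w.r.t. y and set equal to N: the x-dependent terms already match, leaving h'(y) = -2. Integrate: h(y) = -2y.
So F(x,y) = -3x^2y^2 + x^3y^2 - 2y + 2x^4 - xy^2.
General solution: -3x^2y^2 + x^3y^2 - 2y + 2x^4 - xy^2 = C.


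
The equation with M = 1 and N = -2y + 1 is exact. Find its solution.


Check exactness: ∂M/∂y = 0 and ∂N/∂x = 0; equal, so the equation is exact.
Integrate M with respect to x (treating y as constant): ∫M dx = x + h(y).
Differentiate w.r.t. y and set equal to N: the x-dependent terms already match, leaving h'(y) = -2y + 1. Integrate: h(y) = -y^2 + y.
So F(x,y) = -y^2 + y + x.
General solution: -y^2 + y + x = C.


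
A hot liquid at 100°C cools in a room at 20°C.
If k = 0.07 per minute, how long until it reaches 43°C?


From T(t) = T_a + (T₀ - T_a)e^(-kt), set T(t) = 43:
(43 - 20) / (100 - 20) = e^(-0.07t), so t = -ln(0.287)/0.07 ≈ 17.8 minutes.


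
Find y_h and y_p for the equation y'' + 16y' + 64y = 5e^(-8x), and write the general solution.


Characteristic polynomial (r + 8)² = 0; repeated root r = -8.
y_h = (C₁ + C₂x)e^(-8x). Forcing matches the repeated root (resonance), so try y_p = Ax² e^(-8x).
Substitute and solve for A: 2A = 5, so A = 5/2.
General solution: y = (C₁ + C₂x + (5/2)x²)e^(-8x).


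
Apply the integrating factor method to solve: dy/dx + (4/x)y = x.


P(x) = 4/x ⇒ μ = x^4.
(x^4 y)' = x^5 ⇒ x^4 y = x^6/(6) + C.
Solve for y: y = (1/6)x^2 + C/x^4.


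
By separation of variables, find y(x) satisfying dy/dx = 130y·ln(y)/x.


Separate: dy/[y ln(y)] = 130 dx/x.
Substitute u = ln(y): du/u = 130 dx/x.
Integrate: ln|ln(y)| = 130ln|x| + C₀, hence ln(y) = C·x^130.


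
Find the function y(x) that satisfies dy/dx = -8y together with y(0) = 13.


General solution of y' = -8y is y = Ce^(-8x).
Apply y(0) = 13: C = 13.
Particular solution: y = 13e^(-8x).


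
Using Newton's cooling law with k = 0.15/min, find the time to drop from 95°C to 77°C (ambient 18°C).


From T(t) = T_a + (T₀ - T_a)e^(-kt), set T(t) = 77:
(77 - 18) / (95 - 18) = e^(-0.15t), so t = -ln(0.766)/0.15 ≈ 1.8 minutes.


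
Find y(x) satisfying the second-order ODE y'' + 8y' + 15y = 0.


Characteristic equation: r² + 8r + 15 = 0.
Factor: (r + 3)(r + 5) = 0 ⇒ r = -3, -5 (distinct real).
General solution: y = C₁e^(-3x) + C₂e^(-5x).


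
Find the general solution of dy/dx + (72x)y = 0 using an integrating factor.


P(x) = 72x ⇒ μ = e^(36x²).
Q(x) = 0 so μ y is constant: y = Ce^(-36x²).


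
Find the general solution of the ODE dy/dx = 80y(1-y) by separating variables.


Separate: dy/[y(1-y)] = 80 dx.
Partial fractions: 1/[y(1-y)] = 1/y + 1/(1-y).
Integrate: ln|y/(1-y)| = 80x + C₀.
Solve for y: y = 1/(1 + Ce^(-80x)).


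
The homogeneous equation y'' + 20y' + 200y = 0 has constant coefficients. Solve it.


Characteristic equation: r² + 20r + 200 = 0.
Discriminant is negative; roots r = -10 ± 10i (complex conjugate pair).
General solution uses e^(α x)(C₁ cos(β x) + C₂ sin(β x)): y = e^(-10x)(C₁cos(10x) + C₂sin(10x)).


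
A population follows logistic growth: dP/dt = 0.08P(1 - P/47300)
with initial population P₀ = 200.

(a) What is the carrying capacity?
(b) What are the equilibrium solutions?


Logistic ODE dP/dt = 0.08P(1 - P/47300) has equilibria where dP/dt = 0, i.e. P = 0 or P = 47300.
The coefficient (1 - P/K) = 0 when P = K, identifying K = 47300 as the carrying capacity.
(a) K = 47300; (b) equilibria P = 0 and P = 47300.


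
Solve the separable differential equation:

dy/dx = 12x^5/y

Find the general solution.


Separate variables: y dy = 12x^5 dx.
Integrate both sides: y²/2 = 2x^6 + C₀.
Multiply by 2: y² = 4x^6 + C.


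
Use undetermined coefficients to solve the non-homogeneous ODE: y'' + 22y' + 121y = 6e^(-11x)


Characteristic polynomial (r + 11)² = 0; repeated root r = -11.
y_h = (C₁ + C₂x)e^(-11x). Forcing matches the repeated root (resonance), so try y_p = Ax² e^(-11x).
Substitute and solve for A: 2A = 6, so A = 3.
General solution: y = (C₁ + C₂x + 3x²)e^(-11x).


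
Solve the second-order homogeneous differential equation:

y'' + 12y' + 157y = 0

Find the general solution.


Characteristic equation: r² + 12r + 157 = 0.
Discriminant is negative; roots r = -6 ± 11i (complex conjugate pair).
General solution uses e^(α x)(C₁ cos(β x) + C₂ sin(β x)): y = e^(-6x)(C₁cos(11x) + C₂sin(11x)).


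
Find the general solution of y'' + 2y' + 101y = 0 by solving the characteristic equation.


Characteristic equation: r² + 2r + 101 = 0.
Discriminant is negative; roots r = -1 ± 10i (complex conjugate pair).
General solution uses e^(α x)(C₁ cos(β x) + C₂ sin(β x)): y = e^(-x)(C₁cos(10x) + C₂sin(10x)).


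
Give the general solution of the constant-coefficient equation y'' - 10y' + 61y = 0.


Characteristic equation: r² - 10r + 61 = 0.
Discriminant is negative; roots r = 5 ± 6i (complex conjugate pair).
General solution uses e^(α x)(C₁ cos(β x) + C₂ sin(β x)): y = e^(5x)(C₁cos(6x) + C₂sin(6x)).


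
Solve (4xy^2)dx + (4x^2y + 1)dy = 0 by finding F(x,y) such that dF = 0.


Check exactness: ∂M/∂y = 8xy and ∂N/∂x = 8xy; equal, so the equation is exact.
Integrate M with respect to x (treating y as constant): ∫M dx = 2x^2y^2 + h(y).
Differentiate w.r.t. y and set equal to N: the x-dependent terms already match, leaving h'(y) = 1. Integrate: h(y) = y.
So F(x,y) = 2x^2y^2 + y.
General solution: 2x^2y^2 + y = C.


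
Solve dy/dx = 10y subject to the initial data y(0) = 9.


General solution of y' = 10y is y = Ce^(10x).
Apply y(0) = 9: C = 9.
Particular solution: y = 9e^(10x).


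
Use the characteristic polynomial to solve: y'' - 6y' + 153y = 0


Characteristic equation: r² - 6r + 153 = 0.
Discriminant is negative; roots r = 3 ± 12i (complex conjugate pair).
General solution uses e^(α x)(C₁ cos(β x) + C₂ sin(β x)): y = e^(3x)(C₁cos(12x) + C₂sin(12x)).


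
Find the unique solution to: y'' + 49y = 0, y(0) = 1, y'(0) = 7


Characteristic roots of r² + 49 = 0 are ±7i, so y = C₁cos(7x) + C₂sin(7x).
Apply y(0) = 1: C₁ = 1. Differentiate and apply y'(0) = 7: 7·C₂ = 7, so C₂ = 1.
Particular solution: y = cos(7x) + sin(7x).


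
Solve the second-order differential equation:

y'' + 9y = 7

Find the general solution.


Homogeneous part: r² + 9 = 0 ⇒ r = ±3i, so y_h = C₁cos(3x) + C₂sin(3x).
Try constant y_p = A; plug in: 9A = 7 ⇒ A = 7/9.
General solution: y = C₁cos(3x) + C₂sin(3x) + 7/9.


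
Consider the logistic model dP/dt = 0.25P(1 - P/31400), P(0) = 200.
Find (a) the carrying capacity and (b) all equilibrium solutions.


Logistic ODE dP/dt = 0.25P(1 - P/31400) has equilibria where dP/dt = 0, i.e. P = 0 or P = 31400.
The coefficient (1 - P/K) = 0 when P = K, identifying K = 31400 as the carrying capacity.
(a) K = 31400; (b) equilibria P = 0 and P = 31400.


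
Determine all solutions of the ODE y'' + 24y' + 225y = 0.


Characteristic equation: r² + 24r + 225 = 0.
Discriminant is negative; roots r = -12 ± 9i (complex conjugate pair).
General solution uses e^(α x)(C₁ cos(β x) + C₂ sin(β x)): y = e^(-12x)(C₁cos(9x) + C₂sin(9x)).


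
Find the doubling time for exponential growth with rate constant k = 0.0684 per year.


Exponential growth: P(t) = P₀ e^(0.0684t). Set P(t)/P₀ = 2: e^(0.0684t) = 2.
Solve: t = ln(2)/0.0684 ≈ 10.13 years.


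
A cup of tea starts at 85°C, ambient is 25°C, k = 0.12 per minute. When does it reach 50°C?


From T(t) = T_a + (T₀ - T_a)e^(-kt), set T(t) = 50:
(50 - 25) / (85 - 25) = e^(-0.12t), so t = -ln(0.417)/0.12 ≈ 7.3 minutes.


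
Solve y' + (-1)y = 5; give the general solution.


P(x) = -1 ⇒ μ = e^(-x).
(μ y)' = 5e^(-x) ⇒ μ y = -5e^(-x) + C.
Divide by μ: y = -5 + Ce^(x).


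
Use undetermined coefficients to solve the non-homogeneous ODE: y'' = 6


Characteristic polynomial (r - 0)² = 0; repeated root r = 0.
y_h = (C₁ + C₂x). Forcing matches the repeated root (resonance), so try y_p = Ax².
Substitute and solve for A: 2A = 6, so A = 3.
General solution: y = C₁ + C₂x + 3x².


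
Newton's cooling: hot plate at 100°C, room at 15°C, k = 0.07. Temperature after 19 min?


Newton's law: dT/dt = -k(T - T_a) has solution T(t) = T_a + (T₀ - T_a)e^(-kt).
Plug in T_a = 15, T₀ = 100, k = 0.07, t = 19: T(19) = 15 + (85)e^(-1.33) ≈ 37.5°C.


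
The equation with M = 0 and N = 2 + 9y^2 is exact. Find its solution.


Check exactness: ∂M/∂y = 0 and ∂N/∂x = 0; equal, so the equation is exact.
Integrate M with respect to x (treating y as constant): ∫M dx = 0 + h(y).
Differentiate w.r.t. y and set equal to N: the x-dependent terms already match, leaving h'(y) = 2 + 9y^2. Integrate: h(y) = 2y + 3y^3.
So F(x,y) = 2y + 3y^3.
General solution: 2y + 3y^3 = C.


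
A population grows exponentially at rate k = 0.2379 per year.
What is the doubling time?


Exponential growth: P(t) = P₀ e^(0.2379t). Set P(t)/P₀ = 2: e^(0.2379t) = 2.
Solve: t = ln(2)/0.2379 ≈ 2.91 years.


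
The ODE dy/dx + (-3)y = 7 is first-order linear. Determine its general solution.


P(x) = -3 ⇒ μ = e^(-3x).
(μ y)' = 7e^(-3x) ⇒ μ y = -(7/3)e^(-3x) + C.
Divide by μ: y = -7/3 + Ce^(3x).


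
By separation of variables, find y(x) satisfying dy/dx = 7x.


Integrate both sides with respect to x: y = ∫ 7x dx = (7/2)x^2 + C.


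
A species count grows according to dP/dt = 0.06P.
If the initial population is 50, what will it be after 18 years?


The ODE dP/dt = 0.06P has solution P(t) = P(0)e^(0.06t).
Substitute P(0) = 50 and t = 18: P(18) = 50 e^(1.08) ≈ 147.


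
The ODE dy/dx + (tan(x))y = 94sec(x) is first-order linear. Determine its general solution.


P(x) = tan(x) ⇒ μ = e^(∫tan(x)dx) = sec(x).
(sec(x) y)' = 94sec²(x) ⇒ sec(x) y = 94tan(x) + C.
Multiply by cos(x): y = 94sin(x) + C·cos(x).


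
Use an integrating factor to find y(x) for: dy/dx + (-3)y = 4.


P(x) = -3 ⇒ μ = e^(-3x).
(μ y)' = 4e^(-3x) ⇒ μ y = -(4/3)e^(-3x) + C.
Divide by μ: y = -4/3 + Ce^(3x).


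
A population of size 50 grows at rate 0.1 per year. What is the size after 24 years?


The ODE dP/dt = 0.1P has solution P(t) = P(0)e^(0.1t).
Substitute P(0) = 50 and t = 24: P(24) = 50 e^(2.40) ≈ 551.


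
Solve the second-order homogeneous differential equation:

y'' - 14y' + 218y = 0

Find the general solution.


Characteristic equation: r² - 14r + 218 = 0.
Discriminant is negative; roots r = 7 ± 13i (complex conjugate pair).
General solution uses e^(α x)(C₁ cos(β x) + C₂ sin(β x)): y = e^(7x)(C₁cos(13x) + C₂sin(13x)).


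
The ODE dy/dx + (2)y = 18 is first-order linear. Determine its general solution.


P(x) = 2, Q(x) = 18; integrating factor μ = e^(2x).
(μ y)' = 18e^(2x) ⇒ μ y = 9e^(2x) + C.
Divide by μ: y = 9 + Ce^(-2x).


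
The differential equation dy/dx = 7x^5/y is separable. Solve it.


Separate variables: y dy = 7x^5 dx.
Integrate both sides: y²/2 = (7/6)x^6 + C₀.
Multiply by 2: y² = (7/3)x^6 + C.


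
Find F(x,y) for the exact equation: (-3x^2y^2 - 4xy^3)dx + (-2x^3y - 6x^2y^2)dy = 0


Check exactness: ∂M/∂y = -6x^2y - 12xy^2 and ∂N/∂x = -6x^2y - 12xy^2; equal, so the equation is exact.
Integrate M with respect to x (treating y as constant): ∫M dx = -x^3y^2 - 2x^2y^3 + h(y).
Differentiate w.r.t. y and set equal to N: all terms match, so h'(y) = 0 and h is a constant absorbed into C.
General solution: -x^3y^2 - 2x^2y^3 = C.


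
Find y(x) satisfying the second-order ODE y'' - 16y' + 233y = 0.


Characteristic equation: r² - 16r + 233 = 0.
Discriminant is negative; roots r = 8 ± 13i (complex conjugate pair).
General solution uses e^(α x)(C₁ cos(β x) + C₂ sin(β x)): y = e^(8x)(C₁cos(13x) + C₂sin(13x)).


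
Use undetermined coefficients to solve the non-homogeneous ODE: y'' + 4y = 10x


Homogeneous: r² + 4 = 0 ⇒ r = ±2i, y_h = C₁cos(2x) + C₂sin(2x).
Polynomial forcing; try y_p = Ax + B. Then y_p'' + 4 y_p = 4(Ax + B) = 10x, so B = 0 and A = 5/2.
General solution: y = C₁cos(2x) + C₂sin(2x) + (5/2)x.


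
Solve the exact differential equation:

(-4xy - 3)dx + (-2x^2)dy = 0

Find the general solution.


Check exactness: ∂M/∂y = -4x and ∂N/∂x = -4x; equal, so the equation is exact.
Integrate M with respect to x (treating y as constant): ∫M dx = -2x^2y - 3x + h(y).
Differentiate w.r.t. y and set equal to N: all terms match, so h'(y) = 0 and h is a constant absorbed into C.
General solution: -2x^2y - 3x = C.


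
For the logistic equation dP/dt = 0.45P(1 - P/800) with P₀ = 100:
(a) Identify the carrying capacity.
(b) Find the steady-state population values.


Logistic ODE dP/dt = 0.45P(1 - P/800) has equilibria where dP/dt = 0, i.e. P = 0 or P = 800.
The coefficient (1 - P/K) = 0 when P = K, identifying K = 800 as the carrying capacity.
(a) K = 800; (b) equilibria P = 0 and P = 800.


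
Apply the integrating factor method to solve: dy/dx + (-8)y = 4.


P(x) = -8 ⇒ μ = e^(-8x).
(μ y)' = 4e^(-8x) ⇒ μ y = -(1/2)e^(-8x) + C.
Divide by μ: y = -1/2 + Ce^(8x).


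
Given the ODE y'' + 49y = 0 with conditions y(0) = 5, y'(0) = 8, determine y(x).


Characteristic roots of r² + 49 = 0 are ±7i, so y = C₁cos(7x) + C₂sin(7x).
Apply y(0) = 5: C₁ = 5. Differentiate and apply y'(0) = 8: 7·C₂ = 8, so C₂ = 8/7.
Particular solution: y = 5cos(7x) + (8/7)sin(7x).


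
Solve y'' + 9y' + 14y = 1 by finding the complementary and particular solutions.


Characteristic roots of r² + 9r + 14 = 0 are -2, -7.
y_h = C₁e^(-2x) + C₂e^(-7x).
Constant forcing; try y_p = A. Then 14A = 1 ⇒ A = 1/14.
General solution: y = C₁e^(-2x) + C₂e^(-7x) + 1/14.


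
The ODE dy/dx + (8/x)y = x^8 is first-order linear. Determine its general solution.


P(x) = 8/x ⇒ μ = x^8.
(x^8 y)' = x^16 ⇒ x^8 y = x^17/(17) + C.
Solve for y: y = (1/17)x^9 + C/x^8.


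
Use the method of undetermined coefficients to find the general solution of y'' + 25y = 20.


Homogeneous part: r² + 25 = 0 ⇒ r = ±5i, so y_h = C₁cos(5x) + C₂sin(5x).
Try constant y_p = A; plug in: 25A = 20 ⇒ A = 4/5.
General solution: y = C₁cos(5x) + C₂sin(5x) + 4/5.


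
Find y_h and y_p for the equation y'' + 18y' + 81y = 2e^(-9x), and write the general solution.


Characteristic polynomial (r + 9)² = 0; repeated root r = -9.
y_h = (C₁ + C₂x)e^(-9x). Forcing matches the repeated root (resonance), so try y_p = Ax² e^(-9x).
Substitute and solve for A: 2A = 2, so A = 1.
General solution: y = (C₁ + C₂x + x²)e^(-9x).


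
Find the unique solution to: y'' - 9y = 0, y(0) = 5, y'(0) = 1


Characteristic roots of r² - 9 = 0 are -3, 3.
General solution y = c₁ e^(-3x) + c₂ e^(3x).
Apply y(0) = 5: c₁ + c₂ = 5. Apply y'(0) = 1: -3 c₁ + 3 c₂ = 1.
Solve: c₁ = 7/3, c₂ = 8/3.
Particular solution: y = (7/3)e^(-3x) + (8/3)e^(3x).


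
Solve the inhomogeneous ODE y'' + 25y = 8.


Homogeneous part: r² + 25 = 0 ⇒ r = ±5i, so y_h = C₁cos(5x) + C₂sin(5x).
Try constant y_p = A; plug in: 25A = 8 ⇒ A = 8/25.
General solution: y = C₁cos(5x) + C₂sin(5x) + 8/25.


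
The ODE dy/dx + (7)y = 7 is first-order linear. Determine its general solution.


P(x) = 7, Q(x) = 7; integrating factor μ = e^(7x).
(μ y)' = 7e^(7x) ⇒ μ y = e^(7x) + C.
Divide by μ: y = 1 + Ce^(-7x).


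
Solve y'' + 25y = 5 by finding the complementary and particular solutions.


Homogeneous part: r² + 25 = 0 ⇒ r = ±5i, so y_h = C₁cos(5x) + C₂sin(5x).
Try constant y_p = A; plug in: 25A = 5 ⇒ A = 1/5.
General solution: y = C₁cos(5x) + C₂sin(5x) + 1/5.


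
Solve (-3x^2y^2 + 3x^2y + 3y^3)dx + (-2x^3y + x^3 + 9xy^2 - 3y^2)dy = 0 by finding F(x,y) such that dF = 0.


Check exactness: ∂M/∂y = -6x^2y + 3x^2 + 9y^2 and ∂N/∂x = -6x^2y + 3x^2 + 9y^2; equal, so the equation is exact.
Integrate M with respect to x (treating y as constant): ∫M dx = -x^3y^2 + x^3y + 3xy^3 + h(y).
Differentiate w.r.t. y and set equal to N: the x-dependent terms already match, leaving h'(y) = -3y^2. Integrate: h(y) = -y^3.
So F(x,y) = -x^3y^2 + x^3y + 3xy^3 - y^3.
General solution: -x^3y^2 + x^3y + 3xy^3 - y^3 = C.


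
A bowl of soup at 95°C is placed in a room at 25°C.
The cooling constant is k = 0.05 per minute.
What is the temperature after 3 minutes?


Newton's law: dT/dt = -k(T - T_a) has solution T(t) = T_a + (T₀ - T_a)e^(-kt).
Plug in T_a = 25, T₀ = 95, k = 0.05, t = 3: T(3) = 25 + (70)e^(-0.15) ≈ 85.2°C.


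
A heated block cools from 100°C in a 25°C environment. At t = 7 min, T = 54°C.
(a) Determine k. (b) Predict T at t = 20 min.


Newton's law: T(t) = T_a + (T₀ - T_a)e^(-kt).
(a) Use T(7) = 54: (54 - 25)/(100 - 25) = e^(-k·7), so k = -ln(0.387)/7 ≈ 0.1357.
(b) Apply k to t = 20: T(20) = 25 + (75)e^(-2.715) ≈ 30.0°C.


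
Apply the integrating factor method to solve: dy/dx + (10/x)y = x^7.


P(x) = 10/x ⇒ μ = x^10.
(x^10 y)' = x^10·x^7 = x^17.
Integrate: x^10 y = x^18/(18) + C.
Solve for y: y = (1/18)x^8 + C/x^10.


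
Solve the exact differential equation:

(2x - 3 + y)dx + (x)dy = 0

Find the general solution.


Check exactness: ∂M/∂y = 1 and ∂N/∂x = 1; equal, so the equation is exact.
Integrate M with respect to x (treating y as constant): ∫M dx = x^2 - 3x + xy + h(y).
Differentiate w.r.t. y and set equal to N: all terms match, so h'(y) = 0 and h is a constant absorbed into C.
General solution: x^2 - 3x + xy = C.


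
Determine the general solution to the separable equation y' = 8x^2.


Integrate both sides with respect to x: y = ∫ 8x^2 dx = (8/3)x^3 + C.


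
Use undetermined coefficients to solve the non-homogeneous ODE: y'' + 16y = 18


Homogeneous part: r² + 16 = 0 ⇒ r = ±4i, so y_h = C₁cos(4x) + C₂sin(4x).
Try constant y_p = A; plug in: 16A = 18 ⇒ A = 9/8.
General solution: y = C₁cos(4x) + C₂sin(4x) + 9/8.


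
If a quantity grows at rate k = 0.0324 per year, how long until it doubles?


Exponential growth: P(t) = P₀ e^(0.0324t). Set P(t)/P₀ = 2: e^(0.0324t) = 2.
Solve: t = ln(2)/0.0324 ≈ 21.39 years.


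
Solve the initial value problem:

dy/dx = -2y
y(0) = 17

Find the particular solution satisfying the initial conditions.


General solution of y' = -2y is y = Ce^(-2x).
Apply y(0) = 17: C = 17.
Particular solution: y = 17e^(-2x).


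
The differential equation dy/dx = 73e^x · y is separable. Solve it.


Separate variables: dy/y = 73e^x dx.
Integrate: ln|y| = 73e^x + C₀.
Exponentiate: y = Ce^(73e^x).


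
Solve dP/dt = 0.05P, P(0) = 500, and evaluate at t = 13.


The ODE dP/dt = 0.05P has solution P(t) = P(0)e^(0.05t).
Substitute P(0) = 500 and t = 13: P(13) = 500 e^(0.65) ≈ 958.


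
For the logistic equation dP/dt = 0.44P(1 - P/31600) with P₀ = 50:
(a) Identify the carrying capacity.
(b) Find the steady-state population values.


Logistic ODE dP/dt = 0.44P(1 - P/31600) has equilibria where dP/dt = 0, i.e. P = 0 or P = 31600.
The coefficient (1 - P/K) = 0 when P = K, identifying K = 31600 as the carrying capacity.
(a) K = 31600; (b) equilibria P = 0 and P = 31600.


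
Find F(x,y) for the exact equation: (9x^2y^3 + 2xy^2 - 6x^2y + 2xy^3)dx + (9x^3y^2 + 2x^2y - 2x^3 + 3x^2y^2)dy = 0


Check exactness: ∂M/∂y = 27x^2y^2 + 4xy - 6x^2 + 6xy^2 and ∂N/∂x = 27x^2y^2 + 4xy - 6x^2 + 6xy^2; equal, so the equation is exact.
Integrate M with respect to x (treating y as constant): ∫M dx = 3x^3y^3 + x^2y^2 - 2x^3y + x^2y^3 + h(y).
Differentiate w.r.t. y and set equal to N: all terms match, so h'(y) = 0 and h is a constant absorbed into C.
General solution: 3x^3y^3 + x^2y^2 - 2x^3y + x^2y^3 = C.


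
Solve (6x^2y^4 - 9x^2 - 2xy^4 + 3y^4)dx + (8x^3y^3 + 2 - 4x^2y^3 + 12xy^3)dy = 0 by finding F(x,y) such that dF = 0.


Check exactness: ∂M/∂y = 24x^2y^3 - 8xy^3 + 12y^3 and ∂N/∂x = 24x^2y^3 - 8xy^3 + 12y^3; equal, so the equation is exact.
Integrate M with respect to x (treating y as constant): ∫M dx = 2x^3y^4 - 3x^3 - x^2y^4 + 3xy^4 + h(y).
Differentiate w.r.t. y and set equal to N: the x-dependent terms already match, leaving h'(y) = 2. Integrate: h(y) = 2y.
So F(x,y) = 2x^3y^4 - 3x^3 + 2y - x^2y^4 + 3xy^4.
General solution: 2x^3y^4 - 3x^3 + 2y - x^2y^4 + 3xy^4 = C.


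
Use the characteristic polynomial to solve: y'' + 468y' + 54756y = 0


Characteristic equation: r² + 468r + 54756 = 0, i.e. (r + 234)² = 0.
Repeated root r = -234; include an x factor for the second linearly independent solution.
General solution: y = (C₁ + C₂x)e^(-234x).
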